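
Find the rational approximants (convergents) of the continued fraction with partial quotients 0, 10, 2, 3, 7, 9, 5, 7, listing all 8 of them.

Using the convergent recurrence p_i = a_i*p_{i-1} + p_{i-2}, q_i = a_i*q_{i-1} + q_{i-2} with p_{-2}=0, p_{-1}=1, q_{-2}=1, q_{-1}=0:
  i=0: a_0=0, p_0 = 0*1 + 0 = 0, q_0 = 0*0 + 1 = 1.
  i=1: a_1=10, p_1 = 10*0 + 1 = 1, q_1 = 10*1 + 0 = 10.
  i=2: a_2=2, p_2 = 2*1 + 0 = 2, q_2 = 2*10 + 1 = 21.
  i=3: a_3=3, p_3 = 3*2 + 1 = 7, q_3 = 3*21 + 10 = 73.
  i=4: a_4=7, p_4 = 7*7 + 2 = 51, q_4 = 7*73 + 21 = 532.
  i=5: a_5=9, p_5 = 9*51 + 7 = 466, q_5 = 9*532 + 73 = 4861.
  i=6: a_6=5, p_6 = 5*466 + 51 = 2381, q_6 = 5*4861 + 532 = 24837.
  i=7: a_7=7, p_7 = 7*2381 + 466 = 17133, q_7 = 7*24837 + 4861 = 178720.

0/1, 1/10, 2/21, 7/73, 51/532, 466/4861, 2381/24837, 17133/178720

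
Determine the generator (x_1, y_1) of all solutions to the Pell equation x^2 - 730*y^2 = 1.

First expand sqrt(730) as a continued fraction. With x_i = (sqrt(730) + m_i)/d_i and (m_0, d_0) = (0, 1): a_0 = floor(sqrt(730)) = 27, since 27^2 = 729 <= 730 < 784 = 28^2.
Iterate m_{i+1} = d_i*a_i - m_i, d_{i+1} = (730 - m_{i+1}^2)/d_i, a_{i+1} = floor((a_0 + m_{i+1})/d_{i+1}):
  m_1 = 1*27 - 0 = 27, d_1 = (730 - 27^2)/1 = 1/1 = 1, a_1 = floor((27 + 27)/1) = 54.
  m_2 = 1*54 - 27 = 27, d_2 = (730 - 27^2)/1 = 1/1 = 1: (m_2, d_2) = (m_1, d_1) = (27, 1), so from here the quotient a_1 repeats; the period length is 1.
So sqrt(730) = [27; (54)] with period length k = 1.
k is odd, so (p_{k-1}, q_{k-1}) only solves x^2 - 730y^2 = -1 and the fundamental solution of x^2 - 730y^2 = 1 is (p_{2k-1}, q_{2k-1}) = (p_1, q_1); compute convergents through index 1, running through the period twice.
Convergents (p_i = a_i*p_{i-1} + p_{i-2}, q_i = a_i*q_{i-1} + q_{i-2} with p_{-2}=0, p_{-1}=1, q_{-2}=1, q_{-1}=0):
  i=0: a_0=27, p_0 = 27*1 + 0 = 27, q_0 = 27*0 + 1 = 1.
  i=1: a_1=54, p_1 = 54*27 + 1 = 1459, q_1 = 54*1 + 0 = 54.
Indeed p_0^2 - 730*q_0^2 = 729 - 730 = -1, not +1.
Check: 1459^2 - 730*54^2 = 2128681 - 2128680 = 1, so (x, y) = (1459, 54) solves the equation, and by the theorem it is the least positive solution.

(x, y) = (1459, 54)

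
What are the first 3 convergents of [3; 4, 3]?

Using the convergent recurrence p_i = a_i*p_{i-1} + p_{i-2}, q_i = a_i*q_{i-1} + q_{i-2} with p_{-2}=0, p_{-1}=1, q_{-2}=1, q_{-1}=0:
  i=0: a_0=3, p_0 = 3*1 + 0 = 3, q_0 = 3*0 + 1 = 1.
  i=1: a_1=4, p_1 = 4*3 + 1 = 13, q_1 = 4*1 + 0 = 4.
  i=2: a_2=3, p_2 = 3*13 + 3 = 42, q_2 = 3*4 + 1 = 13.

3/1, 13/4, 42/13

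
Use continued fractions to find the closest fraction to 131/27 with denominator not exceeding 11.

Expand x = 131/27 as a continued fraction with the Euclidean algorithm:
  131 = 4*27 + 23, so a_0 = 4.
  27 = 1*23 + 4, so a_1 = 1.
  23 = 5*4 + 3, so a_2 = 5.
  4 = 1*3 + 1, so a_3 = 1.
  3 = 3*1 + 0, so a_4 = 3.
so x = [4; 1, 5, 1, 3].
Convergents (p_i = a_i*p_{i-1} + p_{i-2}, q_i = a_i*q_{i-1} + q_{i-2} with p_{-2}=0, p_{-1}=1, q_{-2}=1, q_{-1}=0), until the denominator exceeds 11:
  i=0: a_0=4, p_0 = 4*1 + 0 = 4, q_0 = 4*0 + 1 = 1.
  i=1: a_1=1, p_1 = 1*4 + 1 = 5, q_1 = 1*1 + 0 = 1.
  i=2: a_2=5, p_2 = 5*5 + 4 = 29, q_2 = 5*1 + 1 = 6.
  i=3: a_3=1, p_3 = 1*29 + 5 = 34, q_3 = 1*6 + 1 = 7.
  i=4: a_4=3, p_4 = 3*34 + 29 = 131, q_4 = 3*7 + 6 = 27.
q_4 = 27 > 11, so the last convergent with denominator <= 11 is p_3/q_3 = 34/7.
The closest fraction with denominator <= 11 is either p_3/q_3 or the intermediate fraction (k*p_3 + p_2)/(k*q_3 + q_2) with the largest k >= 1 whose denominator stays <= 11; these approach x as k grows, and every other convergent or intermediate fraction in range is farther away.
Largest k: floor((11 - q_2)/q_3) = floor((11 - 6)/7) = 0.
Since k = 0, no intermediate fraction beyond p_3/q_3 has denominator <= 11, so the convergent 34/7 is the closest (its error is |131*7 - 34*27|/(27*7) = 1/189).

34/7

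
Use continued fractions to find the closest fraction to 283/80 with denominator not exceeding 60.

Expand x = 283/80 as a continued fraction with the Euclidean algorithm:
  283 = 3*80 + 43, so a_0 = 3.
  80 = 1*43 + 37, so a_1 = 1.
  43 = 1*37 + 6, so a_2 = 1.
  37 = 6*6 + 1, so a_3 = 6.
  6 = 6*1 + 0, so a_4 = 6.
so x = [3; 1, 1, 6, 6].
Convergents (p_i = a_i*p_{i-1} + p_{i-2}, q_i = a_i*q_{i-1} + q_{i-2} with p_{-2}=0, p_{-1}=1, q_{-2}=1, q_{-1}=0), until the denominator exceeds 60:
  i=0: a_0=3, p_0 = 3*1 + 0 = 3, q_0 = 3*0 + 1 = 1.
  i=1: a_1=1, p_1 = 1*3 + 1 = 4, q_1 = 1*1 + 0 = 1.
  i=2: a_2=1, p_2 = 1*4 + 3 = 7, q_2 = 1*1 + 1 = 2.
  i=3: a_3=6, p_3 = 6*7 + 4 = 46, q_3 = 6*2 + 1 = 13.
  i=4: a_4=6, p_4 = 6*46 + 7 = 283, q_4 = 6*13 + 2 = 80.
q_4 = 80 > 60, so the last convergent with denominator <= 60 is p_3/q_3 = 46/13.
The closest fraction with denominator <= 60 is either p_3/q_3 or the intermediate fraction (k*p_3 + p_2)/(k*q_3 + q_2) with the largest k >= 1 whose denominator stays <= 60; these approach x as k grows, and every other convergent or intermediate fraction in range is farther away.
Largest k: floor((60 - q_2)/q_3) = floor((60 - 2)/13) = 4.
That gives (4*46 + 7)/(4*13 + 2) = 191/54.
Compare the errors: |x - 46/13| = |283*13 - 46*80|/(80*13) = 1/1040, and |x - 191/54| = |283*54 - 191*80|/(80*54) = 2/4320.
Cross-multiplying, 2*1040 = 2080 < 4320 = 1*4320, so 2/4320 is smaller: the intermediate fraction 191/54 is closer to x than 46/13.

191/54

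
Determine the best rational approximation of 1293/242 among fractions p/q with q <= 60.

187/35

Expand x = 1293/242 as a continued fraction with the Euclidean algorithm:
  1293 = 5*242 + 83, so a_0 = 5.
  242 = 2*83 + 76, so a_1 = 2.
  83 = 1*76 + 7, so a_2 = 1.
  76 = 10*7 + 6, so a_3 = 10.
  7 = 1*6 + 1, so a_4 = 1.
  6 = 6*1 + 0, so a_5 = 6.
so x = [5; 2, 1, 10, 1, 6].
Convergents (p_i = a_i*p_{i-1} + p_{i-2}, q_i = a_i*q_{i-1} + q_{i-2} with p_{-2}=0, p_{-1}=1, q_{-2}=1, q_{-1}=0), until the denominator exceeds 60:
  i=0: a_0=5, p_0 = 5*1 + 0 = 5, q_0 = 5*0 + 1 = 1.
  i=1: a_1=2, p_1 = 2*5 + 1 = 11, q_1 = 2*1 + 0 = 2.
  i=2: a_2=1, p_2 = 1*11 + 5 = 16, q_2 = 1*2 + 1 = 3.
  i=3: a_3=10, p_3 = 10*16 + 11 = 171, q_3 = 10*3 + 2 = 32.
  i=4: a_4=1, p_4 = 1*171 + 16 = 187, q_4 = 1*32 + 3 = 35.
  i=5: a_5=6, p_5 = 6*187 + 171 = 1293, q_5 = 6*35 + 32 = 242.
q_5 = 242 > 60, so the last convergent with denominator <= 60 is p_4/q_4 = 187/35.
The closest fraction with denominator <= 60 is either p_4/q_4 or the intermediate fraction (k*p_4 + p_3)/(k*q_4 + q_3) with the largest k >= 1 whose denominator stays <= 60; these approach x as k grows, and every other convergent or intermediate fraction in range is farther away.
Largest k: floor((60 - q_3)/q_4) = floor((60 - 32)/35) = 0.
Since k = 0, no intermediate fraction beyond p_4/q_4 has denominator <= 60, so the convergent 187/35 is the closest (its error is |1293*35 - 187*242|/(242*35) = 1/8470).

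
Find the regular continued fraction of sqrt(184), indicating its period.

[13; (1, 1, 3, 2, 1, 2, 1, 2, 3, 1, 1, 26)]

Write x_i = (sqrt(184) + m_i)/d_i with (m_0, d_0) = (0, 1). a_0 = floor(sqrt(184)) = 13, since 13^2 = 169 <= 184 < 196 = 14^2.
Iterate m_{i+1} = d_i*a_i - m_i, d_{i+1} = (184 - m_{i+1}^2)/d_i, a_{i+1} = floor((a_0 + m_{i+1})/d_{i+1}):
  m_1 = 1*13 - 0 = 13, d_1 = (184 - 13^2)/1 = 15/1 = 15, a_1 = floor((13 + 13)/15) = 1.
  m_2 = 15*1 - 13 = 2, d_2 = (184 - 2^2)/15 = 180/15 = 12, a_2 = floor((13 + 2)/12) = 1.
  m_3 = 12*1 - 2 = 10, d_3 = (184 - 10^2)/12 = 84/12 = 7, a_3 = floor((13 + 10)/7) = 3.
  m_4 = 7*3 - 10 = 11, d_4 = (184 - 11^2)/7 = 63/7 = 9, a_4 = floor((13 + 11)/9) = 2.
  m_5 = 9*2 - 11 = 7, d_5 = (184 - 7^2)/9 = 135/9 = 15, a_5 = floor((13 + 7)/15) = 1.
  m_6 = 15*1 - 7 = 8, d_6 = (184 - 8^2)/15 = 120/15 = 8, a_6 = floor((13 + 8)/8) = 2.
  m_7 = 8*2 - 8 = 8, d_7 = (184 - 8^2)/8 = 120/8 = 15, a_7 = floor((13 + 8)/15) = 1.
  m_8 = 15*1 - 8 = 7, d_8 = (184 - 7^2)/15 = 135/15 = 9, a_8 = floor((13 + 7)/9) = 2.
  m_9 = 9*2 - 7 = 11, d_9 = (184 - 11^2)/9 = 63/9 = 7, a_9 = floor((13 + 11)/7) = 3.
  m_10 = 7*3 - 11 = 10, d_10 = (184 - 10^2)/7 = 84/7 = 12, a_10 = floor((13 + 10)/12) = 1.
  m_11 = 12*1 - 10 = 2, d_11 = (184 - 2^2)/12 = 180/12 = 15, a_11 = floor((13 + 2)/15) = 1.
  m_12 = 15*1 - 2 = 13, d_12 = (184 - 13^2)/15 = 15/15 = 1, a_12 = floor((13 + 13)/1) = 26.
  m_13 = 1*26 - 13 = 13, d_13 = (184 - 13^2)/1 = 15/1 = 15: (m_13, d_13) = (m_1, d_1) = (13, 15), so from here the quotients repeat a_1, ..., a_12; the period length is 12.
Hence the expansion of sqrt(184) is a_0 = 13 followed by the repeating block 1, 1, 3, 2, 1, 2, 1, 2, 3, 1, 1, 26 (period 12).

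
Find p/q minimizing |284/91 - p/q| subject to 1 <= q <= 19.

53/17

Expand x = 284/91 as a continued fraction with the Euclidean algorithm:
  284 = 3*91 + 11, so a_0 = 3.
  91 = 8*11 + 3, so a_1 = 8.
  11 = 3*3 + 2, so a_2 = 3.
  3 = 1*2 + 1, so a_3 = 1.
  2 = 2*1 + 0, so a_4 = 2.
so x = [3; 8, 3, 1, 2].
Convergents (p_i = a_i*p_{i-1} + p_{i-2}, q_i = a_i*q_{i-1} + q_{i-2} with p_{-2}=0, p_{-1}=1, q_{-2}=1, q_{-1}=0), until the denominator exceeds 19:
  i=0: a_0=3, p_0 = 3*1 + 0 = 3, q_0 = 3*0 + 1 = 1.
  i=1: a_1=8, p_1 = 8*3 + 1 = 25, q_1 = 8*1 + 0 = 8.
  i=2: a_2=3, p_2 = 3*25 + 3 = 78, q_2 = 3*8 + 1 = 25.
q_2 = 25 > 19, so the last convergent with denominator <= 19 is p_1/q_1 = 25/8.
The closest fraction with denominator <= 19 is either p_1/q_1 or the intermediate fraction (k*p_1 + p_0)/(k*q_1 + q_0) with the largest k >= 1 whose denominator stays <= 19; these approach x as k grows, and every other convergent or intermediate fraction in range is farther away.
Largest k: floor((19 - q_0)/q_1) = floor((19 - 1)/8) = 2.
That gives (2*25 + 3)/(2*8 + 1) = 53/17.
Compare the errors: |x - 25/8| = |284*8 - 25*91|/(91*8) = 3/728, and |x - 53/17| = |284*17 - 53*91|/(91*17) = 5/1547.
Cross-multiplying, 5*728 = 3640 < 4641 = 3*1547, so 5/1547 is smaller: the intermediate fraction 53/17 is closer to x than 25/8.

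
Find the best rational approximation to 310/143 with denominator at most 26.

Expand x = 310/143 as a continued fraction with the Euclidean algorithm:
  310 = 2*143 + 24, so a_0 = 2.
  143 = 5*24 + 23, so a_1 = 5.
  24 = 1*23 + 1, so a_2 = 1.
  23 = 23*1 + 0, so a_3 = 23.
so x = [2; 5, 1, 23].
Convergents (p_i = a_i*p_{i-1} + p_{i-2}, q_i = a_i*q_{i-1} + q_{i-2} with p_{-2}=0, p_{-1}=1, q_{-2}=1, q_{-1}=0), until the denominator exceeds 26:
  i=0: a_0=2, p_0 = 2*1 + 0 = 2, q_0 = 2*0 + 1 = 1.
  i=1: a_1=5, p_1 = 5*2 + 1 = 11, q_1 = 5*1 + 0 = 5.
  i=2: a_2=1, p_2 = 1*11 + 2 = 13, q_2 = 1*5 + 1 = 6.
  i=3: a_3=23, p_3 = 23*13 + 11 = 310, q_3 = 23*6 + 5 = 143.
q_3 = 143 > 26, so the last convergent with denominator <= 26 is p_2/q_2 = 13/6.
The closest fraction with denominator <= 26 is either p_2/q_2 or the intermediate fraction (k*p_2 + p_1)/(k*q_2 + q_1) with the largest k >= 1 whose denominator stays <= 26; these approach x as k grows, and every other convergent or intermediate fraction in range is farther away.
Largest k: floor((26 - q_1)/q_2) = floor((26 - 5)/6) = 3.
That gives (3*13 + 11)/(3*6 + 5) = 50/23.
Compare the errors: |x - 13/6| = |310*6 - 13*143|/(143*6) = 1/858, and |x - 50/23| = |310*23 - 50*143|/(143*23) = 20/3289.
Cross-multiplying, 1*3289 = 3289 < 17160 = 20*858, so 1/858 is smaller: the convergent 13/6 is closer to x than 50/23.

13/6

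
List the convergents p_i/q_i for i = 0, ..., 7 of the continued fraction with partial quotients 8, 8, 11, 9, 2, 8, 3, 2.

Using the convergent recurrence p_i = a_i*p_{i-1} + p_{i-2}, q_i = a_i*q_{i-1} + q_{i-2} with p_{-2}=0, p_{-1}=1, q_{-2}=1, q_{-1}=0:
  i=0: a_0=8, p_0 = 8*1 + 0 = 8, q_0 = 8*0 + 1 = 1.
  i=1: a_1=8, p_1 = 8*8 + 1 = 65, q_1 = 8*1 + 0 = 8.
  i=2: a_2=11, p_2 = 11*65 + 8 = 723, q_2 = 11*8 + 1 = 89.
  i=3: a_3=9, p_3 = 9*723 + 65 = 6572, q_3 = 9*89 + 8 = 809.
  i=4: a_4=2, p_4 = 2*6572 + 723 = 13867, q_4 = 2*809 + 89 = 1707.
  i=5: a_5=8, p_5 = 8*13867 + 6572 = 117508, q_5 = 8*1707 + 809 = 14465.
  i=6: a_6=3, p_6 = 3*117508 + 13867 = 366391, q_6 = 3*14465 + 1707 = 45102.
  i=7: a_7=2, p_7 = 2*366391 + 117508 = 850290, q_7 = 2*45102 + 14465 = 104669.

8/1, 65/8, 723/89, 6572/809, 13867/1707, 117508/14465, 366391/45102, 850290/104669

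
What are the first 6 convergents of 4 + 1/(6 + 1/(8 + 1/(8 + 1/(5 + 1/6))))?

Using the convergent recurrence p_i = a_i*p_{i-1} + p_{i-2}, q_i = a_i*q_{i-1} + q_{i-2} with p_{-2}=0, p_{-1}=1, q_{-2}=1, q_{-1}=0:
  i=0: a_0=4, p_0 = 4*1 + 0 = 4, q_0 = 4*0 + 1 = 1.
  i=1: a_1=6, p_1 = 6*4 + 1 = 25, q_1 = 6*1 + 0 = 6.
  i=2: a_2=8, p_2 = 8*25 + 4 = 204, q_2 = 8*6 + 1 = 49.
  i=3: a_3=8, p_3 = 8*204 + 25 = 1657, q_3 = 8*49 + 6 = 398.
  i=4: a_4=5, p_4 = 5*1657 + 204 = 8489, q_4 = 5*398 + 49 = 2039.
  i=5: a_5=6, p_5 = 6*8489 + 1657 = 52591, q_5 = 6*2039 + 398 = 12632.

4/1, 25/6, 204/49, 1657/398, 8489/2039, 52591/12632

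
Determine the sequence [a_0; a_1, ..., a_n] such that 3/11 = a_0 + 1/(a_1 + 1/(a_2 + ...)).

Run the Euclidean algorithm on 3 and 11; the successive quotients are the partial quotients a_0, a_1, ... (each step inverts the fractional part left over by the previous one):
  3 = 0*11 + 3, so a_0 = 0.
  11 = 3*3 + 2, so a_1 = 3.
  3 = 1*2 + 1, so a_2 = 1.
  2 = 2*1 + 0, so a_3 = 2.
The remainder reaches 0 after 4 divisions, so the expansion has 4 partial quotients, read off in order.

[0; 3, 1, 2]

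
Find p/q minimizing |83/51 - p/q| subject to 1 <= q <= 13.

Expand x = 83/51 as a continued fraction with the Euclidean algorithm:
  83 = 1*51 + 32, so a_0 = 1.
  51 = 1*32 + 19, so a_1 = 1.
  32 = 1*19 + 13, so a_2 = 1.
  19 = 1*13 + 6, so a_3 = 1.
  13 = 2*6 + 1, so a_4 = 2.
  6 = 6*1 + 0, so a_5 = 6.
so x = [1; 1, 1, 1, 2, 6].
Convergents (p_i = a_i*p_{i-1} + p_{i-2}, q_i = a_i*q_{i-1} + q_{i-2} with p_{-2}=0, p_{-1}=1, q_{-2}=1, q_{-1}=0), until the denominator exceeds 13:
  i=0: a_0=1, p_0 = 1*1 + 0 = 1, q_0 = 1*0 + 1 = 1.
  i=1: a_1=1, p_1 = 1*1 + 1 = 2, q_1 = 1*1 + 0 = 1.
  i=2: a_2=1, p_2 = 1*2 + 1 = 3, q_2 = 1*1 + 1 = 2.
  i=3: a_3=1, p_3 = 1*3 + 2 = 5, q_3 = 1*2 + 1 = 3.
  i=4: a_4=2, p_4 = 2*5 + 3 = 13, q_4 = 2*3 + 2 = 8.
  i=5: a_5=6, p_5 = 6*13 + 5 = 83, q_5 = 6*8 + 3 = 51.
q_5 = 51 > 13, so the last convergent with denominator <= 13 is p_4/q_4 = 13/8.
The closest fraction with denominator <= 13 is either p_4/q_4 or the intermediate fraction (k*p_4 + p_3)/(k*q_4 + q_3) with the largest k >= 1 whose denominator stays <= 13; these approach x as k grows, and every other convergent or intermediate fraction in range is farther away.
Largest k: floor((13 - q_3)/q_4) = floor((13 - 3)/8) = 1.
That gives (1*13 + 5)/(1*8 + 3) = 18/11.
Compare the errors: |x - 13/8| = |83*8 - 13*51|/(51*8) = 1/408, and |x - 18/11| = |83*11 - 18*51|/(51*11) = 5/561.
Cross-multiplying, 1*561 = 561 < 2040 = 5*408, so 1/408 is smaller: the convergent 13/8 is closer to x than 18/11.

13/8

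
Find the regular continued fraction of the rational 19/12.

Run the Euclidean algorithm on 19 and 12; the successive quotients are the partial quotients a_0, a_1, ... (each step inverts the fractional part left over by the previous one):
  19 = 1*12 + 7, so a_0 = 1.
  12 = 1*7 + 5, so a_1 = 1.
  7 = 1*5 + 2, so a_2 = 1.
  5 = 2*2 + 1, so a_3 = 2.
  2 = 2*1 + 0, so a_4 = 2.
The remainder reaches 0 after 5 divisions, so the expansion has 5 partial quotients, read off in order.

[1; 1, 1, 2, 2]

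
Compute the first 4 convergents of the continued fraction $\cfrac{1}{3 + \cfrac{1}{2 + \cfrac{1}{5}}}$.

Using the convergent recurrence p_i = a_i*p_{i-1} + p_{i-2}, q_i = a_i*q_{i-1} + q_{i-2} with p_{-2}=0, p_{-1}=1, q_{-2}=1, q_{-1}=0:
  i=0: a_0=0, p_0 = 0*1 + 0 = 0, q_0 = 0*0 + 1 = 1.
  i=1: a_1=3, p_1 = 3*0 + 1 = 1, q_1 = 3*1 + 0 = 3.
  i=2: a_2=2, p_2 = 2*1 + 0 = 2, q_2 = 2*3 + 1 = 7.
  i=3: a_3=5, p_3 = 5*2 + 1 = 11, q_3 = 5*7 + 3 = 38.

0/1, 1/3, 2/7, 11/38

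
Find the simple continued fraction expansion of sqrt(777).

[27; (1, 6, 1, 54)]

Write x_i = (sqrt(777) + m_i)/d_i with (m_0, d_0) = (0, 1). a_0 = floor(sqrt(777)) = 27, since 27^2 = 729 <= 777 < 784 = 28^2.
Iterate m_{i+1} = d_i*a_i - m_i, d_{i+1} = (777 - m_{i+1}^2)/d_i, a_{i+1} = floor((a_0 + m_{i+1})/d_{i+1}):
  m_1 = 1*27 - 0 = 27, d_1 = (777 - 27^2)/1 = 48/1 = 48, a_1 = floor((27 + 27)/48) = 1.
  m_2 = 48*1 - 27 = 21, d_2 = (777 - 21^2)/48 = 336/48 = 7, a_2 = floor((27 + 21)/7) = 6.
  m_3 = 7*6 - 21 = 21, d_3 = (777 - 21^2)/7 = 336/7 = 48, a_3 = floor((27 + 21)/48) = 1.
  m_4 = 48*1 - 21 = 27, d_4 = (777 - 27^2)/48 = 48/48 = 1, a_4 = floor((27 + 27)/1) = 54.
  m_5 = 1*54 - 27 = 27, d_5 = (777 - 27^2)/1 = 48/1 = 48: (m_5, d_5) = (m_1, d_1) = (27, 48), so from here the quotients repeat a_1, ..., a_4; the period length is 4.
Hence the expansion of sqrt(777) is a_0 = 27 followed by the repeating block 1, 6, 1, 54 (period 4).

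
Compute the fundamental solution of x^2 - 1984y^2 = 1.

(x, y) = (4620799, 103740)

First expand sqrt(1984) as a continued fraction. With x_i = (sqrt(1984) + m_i)/d_i and (m_0, d_0) = (0, 1): a_0 = floor(sqrt(1984)) = 44, since 44^2 = 1936 <= 1984 < 2025 = 45^2.
Iterate m_{i+1} = d_i*a_i - m_i, d_{i+1} = (1984 - m_{i+1}^2)/d_i, a_{i+1} = floor((a_0 + m_{i+1})/d_{i+1}):
  m_1 = 1*44 - 0 = 44, d_1 = (1984 - 44^2)/1 = 48/1 = 48, a_1 = floor((44 + 44)/48) = 1.
  m_2 = 48*1 - 44 = 4, d_2 = (1984 - 4^2)/48 = 1968/48 = 41, a_2 = floor((44 + 4)/41) = 1.
  m_3 = 41*1 - 4 = 37, d_3 = (1984 - 37^2)/41 = 615/41 = 15, a_3 = floor((44 + 37)/15) = 5.
  m_4 = 15*5 - 37 = 38, d_4 = (1984 - 38^2)/15 = 540/15 = 36, a_4 = floor((44 + 38)/36) = 2.
  m_5 = 36*2 - 38 = 34, d_5 = (1984 - 34^2)/36 = 828/36 = 23, a_5 = floor((44 + 34)/23) = 3.
  m_6 = 23*3 - 34 = 35, d_6 = (1984 - 35^2)/23 = 759/23 = 33, a_6 = floor((44 + 35)/33) = 2.
  m_7 = 33*2 - 35 = 31, d_7 = (1984 - 31^2)/33 = 1023/33 = 31, a_7 = floor((44 + 31)/31) = 2.
  m_8 = 31*2 - 31 = 31, d_8 = (1984 - 31^2)/31 = 1023/31 = 33, a_8 = floor((44 + 31)/33) = 2.
  m_9 = 33*2 - 31 = 35, d_9 = (1984 - 35^2)/33 = 759/33 = 23, a_9 = floor((44 + 35)/23) = 3.
  m_10 = 23*3 - 35 = 34, d_10 = (1984 - 34^2)/23 = 828/23 = 36, a_10 = floor((44 + 34)/36) = 2.
  m_11 = 36*2 - 34 = 38, d_11 = (1984 - 38^2)/36 = 540/36 = 15, a_11 = floor((44 + 38)/15) = 5.
  m_12 = 15*5 - 38 = 37, d_12 = (1984 - 37^2)/15 = 615/15 = 41, a_12 = floor((44 + 37)/41) = 1.
  m_13 = 41*1 - 37 = 4, d_13 = (1984 - 4^2)/41 = 1968/41 = 48, a_13 = floor((44 + 4)/48) = 1.
  m_14 = 48*1 - 4 = 44, d_14 = (1984 - 44^2)/48 = 48/48 = 1, a_14 = floor((44 + 44)/1) = 88.
  m_15 = 1*88 - 44 = 44, d_15 = (1984 - 44^2)/1 = 48/1 = 48: (m_15, d_15) = (m_1, d_1) = (44, 48), so from here the quotients repeat a_1, ..., a_14; the period length is 14.
So sqrt(1984) = [44; (1, 1, 5, 2, 3, 2, 2, 2, 3, 2, 5, 1, 1, 88)] with period length k = 14.
k is even, so the fundamental solution of x^2 - 1984y^2 = 1 is (p_{k-1}, q_{k-1}) = (p_13, q_13); compute convergents through index 13.
Convergents (p_i = a_i*p_{i-1} + p_{i-2}, q_i = a_i*q_{i-1} + q_{i-2} with p_{-2}=0, p_{-1}=1, q_{-2}=1, q_{-1}=0):
  i=0: a_0=44, p_0 = 44*1 + 0 = 44, q_0 = 44*0 + 1 = 1.
  i=1: a_1=1, p_1 = 1*44 + 1 = 45, q_1 = 1*1 + 0 = 1.
  i=2: a_2=1, p_2 = 1*45 + 44 = 89, q_2 = 1*1 + 1 = 2.
  i=3: a_3=5, p_3 = 5*89 + 45 = 490, q_3 = 5*2 + 1 = 11.
  i=4: a_4=2, p_4 = 2*490 + 89 = 1069, q_4 = 2*11 + 2 = 24.
  i=5: a_5=3, p_5 = 3*1069 + 490 = 3697, q_5 = 3*24 + 11 = 83.
  i=6: a_6=2, p_6 = 2*3697 + 1069 = 8463, q_6 = 2*83 + 24 = 190.
  i=7: a_7=2, p_7 = 2*8463 + 3697 = 20623, q_7 = 2*190 + 83 = 463.
  i=8: a_8=2, p_8 = 2*20623 + 8463 = 49709, q_8 = 2*463 + 190 = 1116.
  i=9: a_9=3, p_9 = 3*49709 + 20623 = 169750, q_9 = 3*1116 + 463 = 3811.
  i=10: a_10=2, p_10 = 2*169750 + 49709 = 389209, q_10 = 2*3811 + 1116 = 8738.
  i=11: a_11=5, p_11 = 5*389209 + 169750 = 2115795, q_11 = 5*8738 + 3811 = 47501.
  i=12: a_12=1, p_12 = 1*2115795 + 389209 = 2505004, q_12 = 1*47501 + 8738 = 56239.
  i=13: a_13=1, p_13 = 1*2505004 + 2115795 = 4620799, q_13 = 1*56239 + 47501 = 103740.
Check: 4620799^2 - 1984*103740^2 = 21351783398401 - 21351783398400 = 1, so (x, y) = (4620799, 103740) solves the equation, and by the theorem it is the least positive solution.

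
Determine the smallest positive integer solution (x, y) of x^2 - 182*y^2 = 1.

(x, y) = (27, 2)

First expand sqrt(182) as a continued fraction. With x_i = (sqrt(182) + m_i)/d_i and (m_0, d_0) = (0, 1): a_0 = floor(sqrt(182)) = 13, since 13^2 = 169 <= 182 < 196 = 14^2.
Iterate m_{i+1} = d_i*a_i - m_i, d_{i+1} = (182 - m_{i+1}^2)/d_i, a_{i+1} = floor((a_0 + m_{i+1})/d_{i+1}):
  m_1 = 1*13 - 0 = 13, d_1 = (182 - 13^2)/1 = 13/1 = 13, a_1 = floor((13 + 13)/13) = 2.
  m_2 = 13*2 - 13 = 13, d_2 = (182 - 13^2)/13 = 13/13 = 1, a_2 = floor((13 + 13)/1) = 26.
  m_3 = 1*26 - 13 = 13, d_3 = (182 - 13^2)/1 = 13/1 = 13: (m_3, d_3) = (m_1, d_1) = (13, 13), so from here the quotients repeat a_1, a_2; the period length is 2.
So sqrt(182) = [13; (2, 26)] with period length k = 2.
k is even, so the fundamental solution of x^2 - 182y^2 = 1 is (p_{k-1}, q_{k-1}) = (p_1, q_1); compute convergents through index 1.
Convergents (p_i = a_i*p_{i-1} + p_{i-2}, q_i = a_i*q_{i-1} + q_{i-2} with p_{-2}=0, p_{-1}=1, q_{-2}=1, q_{-1}=0):
  i=0: a_0=13, p_0 = 13*1 + 0 = 13, q_0 = 13*0 + 1 = 1.
  i=1: a_1=2, p_1 = 2*13 + 1 = 27, q_1 = 2*1 + 0 = 2.
Check: 27^2 - 182*2^2 = 729 - 728 = 1, so (x, y) = (27, 2) solves the equation, and by the theorem it is the least positive solution.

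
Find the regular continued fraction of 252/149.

[1; 1, 2, 4, 5, 2]

Run the Euclidean algorithm on 252 and 149; the successive quotients are the partial quotients a_0, a_1, ... (each step inverts the fractional part left over by the previous one):
  252 = 1*149 + 103, so a_0 = 1.
  149 = 1*103 + 46, so a_1 = 1.
  103 = 2*46 + 11, so a_2 = 2.
  46 = 4*11 + 2, so a_3 = 4.
  11 = 5*2 + 1, so a_4 = 5.
  2 = 2*1 + 0, so a_5 = 2.
The remainder reaches 0 after 6 divisions, so the expansion has 6 partial quotients, read off in order.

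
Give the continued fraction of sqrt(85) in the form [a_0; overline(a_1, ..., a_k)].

Write x_i = (sqrt(85) + m_i)/d_i with (m_0, d_0) = (0, 1). a_0 = floor(sqrt(85)) = 9, since 9^2 = 81 <= 85 < 100 = 10^2.
Iterate m_{i+1} = d_i*a_i - m_i, d_{i+1} = (85 - m_{i+1}^2)/d_i, a_{i+1} = floor((a_0 + m_{i+1})/d_{i+1}):
  m_1 = 1*9 - 0 = 9, d_1 = (85 - 9^2)/1 = 4/1 = 4, a_1 = floor((9 + 9)/4) = 4.
  m_2 = 4*4 - 9 = 7, d_2 = (85 - 7^2)/4 = 36/4 = 9, a_2 = floor((9 + 7)/9) = 1.
  m_3 = 9*1 - 7 = 2, d_3 = (85 - 2^2)/9 = 81/9 = 9, a_3 = floor((9 + 2)/9) = 1.
  m_4 = 9*1 - 2 = 7, d_4 = (85 - 7^2)/9 = 36/9 = 4, a_4 = floor((9 + 7)/4) = 4.
  m_5 = 4*4 - 7 = 9, d_5 = (85 - 9^2)/4 = 4/4 = 1, a_5 = floor((9 + 9)/1) = 18.
  m_6 = 1*18 - 9 = 9, d_6 = (85 - 9^2)/1 = 4/1 = 4: (m_6, d_6) = (m_1, d_1) = (9, 4), so from here the quotients repeat a_1, ..., a_5; the period length is 5.
Hence the expansion of sqrt(85) is a_0 = 9 followed by the repeating block 4, 1, 1, 4, 18 (period 5).

[9; overline(4, 1, 1, 4, 18)]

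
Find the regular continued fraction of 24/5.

Run the Euclidean algorithm on 24 and 5; the successive quotients are the partial quotients a_0, a_1, ... (each step inverts the fractional part left over by the previous one):
  24 = 4*5 + 4, so a_0 = 4.
  5 = 1*4 + 1, so a_1 = 1.
  4 = 4*1 + 0, so a_2 = 4.
The remainder reaches 0 after 3 divisions, so the expansion has 3 partial quotients, read off in order.

[4; 1, 4]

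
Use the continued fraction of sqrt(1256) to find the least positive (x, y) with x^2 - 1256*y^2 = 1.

First expand sqrt(1256) as a continued fraction. With x_i = (sqrt(1256) + m_i)/d_i and (m_0, d_0) = (0, 1): a_0 = floor(sqrt(1256)) = 35, since 35^2 = 1225 <= 1256 < 1296 = 36^2.
Iterate m_{i+1} = d_i*a_i - m_i, d_{i+1} = (1256 - m_{i+1}^2)/d_i, a_{i+1} = floor((a_0 + m_{i+1})/d_{i+1}):
  m_1 = 1*35 - 0 = 35, d_1 = (1256 - 35^2)/1 = 31/1 = 31, a_1 = floor((35 + 35)/31) = 2.
  m_2 = 31*2 - 35 = 27, d_2 = (1256 - 27^2)/31 = 527/31 = 17, a_2 = floor((35 + 27)/17) = 3.
  m_3 = 17*3 - 27 = 24, d_3 = (1256 - 24^2)/17 = 680/17 = 40, a_3 = floor((35 + 24)/40) = 1.
  m_4 = 40*1 - 24 = 16, d_4 = (1256 - 16^2)/40 = 1000/40 = 25, a_4 = floor((35 + 16)/25) = 2.
  m_5 = 25*2 - 16 = 34, d_5 = (1256 - 34^2)/25 = 100/25 = 4, a_5 = floor((35 + 34)/4) = 17.
  m_6 = 4*17 - 34 = 34, d_6 = (1256 - 34^2)/4 = 100/4 = 25, a_6 = floor((35 + 34)/25) = 2.
  m_7 = 25*2 - 34 = 16, d_7 = (1256 - 16^2)/25 = 1000/25 = 40, a_7 = floor((35 + 16)/40) = 1.
  m_8 = 40*1 - 16 = 24, d_8 = (1256 - 24^2)/40 = 680/40 = 17, a_8 = floor((35 + 24)/17) = 3.
  m_9 = 17*3 - 24 = 27, d_9 = (1256 - 27^2)/17 = 527/17 = 31, a_9 = floor((35 + 27)/31) = 2.
  m_10 = 31*2 - 27 = 35, d_10 = (1256 - 35^2)/31 = 31/31 = 1, a_10 = floor((35 + 35)/1) = 70.
  m_11 = 1*70 - 35 = 35, d_11 = (1256 - 35^2)/1 = 31/1 = 31: (m_11, d_11) = (m_1, d_1) = (35, 31), so from here the quotients repeat a_1, ..., a_10; the period length is 10.
So sqrt(1256) = [35; (2, 3, 1, 2, 17, 2, 1, 3, 2, 70)] with period length k = 10.
k is even, so the fundamental solution of x^2 - 1256y^2 = 1 is (p_{k-1}, q_{k-1}) = (p_9, q_9); compute convergents through index 9.
Convergents (p_i = a_i*p_{i-1} + p_{i-2}, q_i = a_i*q_{i-1} + q_{i-2} with p_{-2}=0, p_{-1}=1, q_{-2}=1, q_{-1}=0):
  i=0: a_0=35, p_0 = 35*1 + 0 = 35, q_0 = 35*0 + 1 = 1.
  i=1: a_1=2, p_1 = 2*35 + 1 = 71, q_1 = 2*1 + 0 = 2.
  i=2: a_2=3, p_2 = 3*71 + 35 = 248, q_2 = 3*2 + 1 = 7.
  i=3: a_3=1, p_3 = 1*248 + 71 = 319, q_3 = 1*7 + 2 = 9.
  i=4: a_4=2, p_4 = 2*319 + 248 = 886, q_4 = 2*9 + 7 = 25.
  i=5: a_5=17, p_5 = 17*886 + 319 = 15381, q_5 = 17*25 + 9 = 434.
  i=6: a_6=2, p_6 = 2*15381 + 886 = 31648, q_6 = 2*434 + 25 = 893.
  i=7: a_7=1, p_7 = 1*31648 + 15381 = 47029, q_7 = 1*893 + 434 = 1327.
  i=8: a_8=3, p_8 = 3*47029 + 31648 = 172735, q_8 = 3*1327 + 893 = 4874.
  i=9: a_9=2, p_9 = 2*172735 + 47029 = 392499, q_9 = 2*4874 + 1327 = 11075.
Check: 392499^2 - 1256*11075^2 = 154055465001 - 154055465000 = 1, so (x, y) = (392499, 11075) solves the equation, and by the theorem it is the least positive solution.

(x, y) = (392499, 11075)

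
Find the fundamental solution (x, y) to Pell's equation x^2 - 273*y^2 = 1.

First expand sqrt(273) as a continued fraction. With x_i = (sqrt(273) + m_i)/d_i and (m_0, d_0) = (0, 1): a_0 = floor(sqrt(273)) = 16, since 16^2 = 256 <= 273 < 289 = 17^2.
Iterate m_{i+1} = d_i*a_i - m_i, d_{i+1} = (273 - m_{i+1}^2)/d_i, a_{i+1} = floor((a_0 + m_{i+1})/d_{i+1}):
  m_1 = 1*16 - 0 = 16, d_1 = (273 - 16^2)/1 = 17/1 = 17, a_1 = floor((16 + 16)/17) = 1.
  m_2 = 17*1 - 16 = 1, d_2 = (273 - 1^2)/17 = 272/17 = 16, a_2 = floor((16 + 1)/16) = 1.
  m_3 = 16*1 - 1 = 15, d_3 = (273 - 15^2)/16 = 48/16 = 3, a_3 = floor((16 + 15)/3) = 10.
  m_4 = 3*10 - 15 = 15, d_4 = (273 - 15^2)/3 = 48/3 = 16, a_4 = floor((16 + 15)/16) = 1.
  m_5 = 16*1 - 15 = 1, d_5 = (273 - 1^2)/16 = 272/16 = 17, a_5 = floor((16 + 1)/17) = 1.
  m_6 = 17*1 - 1 = 16, d_6 = (273 - 16^2)/17 = 17/17 = 1, a_6 = floor((16 + 16)/1) = 32.
  m_7 = 1*32 - 16 = 16, d_7 = (273 - 16^2)/1 = 17/1 = 17: (m_7, d_7) = (m_1, d_1) = (16, 17), so from here the quotients repeat a_1, ..., a_6; the period length is 6.
So sqrt(273) = [16; (1, 1, 10, 1, 1, 32)] with period length k = 6.
k is even, so the fundamental solution of x^2 - 273y^2 = 1 is (p_{k-1}, q_{k-1}) = (p_5, q_5); compute convergents through index 5.
Convergents (p_i = a_i*p_{i-1} + p_{i-2}, q_i = a_i*q_{i-1} + q_{i-2} with p_{-2}=0, p_{-1}=1, q_{-2}=1, q_{-1}=0):
  i=0: a_0=16, p_0 = 16*1 + 0 = 16, q_0 = 16*0 + 1 = 1.
  i=1: a_1=1, p_1 = 1*16 + 1 = 17, q_1 = 1*1 + 0 = 1.
  i=2: a_2=1, p_2 = 1*17 + 16 = 33, q_2 = 1*1 + 1 = 2.
  i=3: a_3=10, p_3 = 10*33 + 17 = 347, q_3 = 10*2 + 1 = 21.
  i=4: a_4=1, p_4 = 1*347 + 33 = 380, q_4 = 1*21 + 2 = 23.
  i=5: a_5=1, p_5 = 1*380 + 347 = 727, q_5 = 1*23 + 21 = 44.
Check: 727^2 - 273*44^2 = 528529 - 528528 = 1, so (x, y) = (727, 44) solves the equation, and by the theorem it is the least positive solution.

(x, y) = (727, 44)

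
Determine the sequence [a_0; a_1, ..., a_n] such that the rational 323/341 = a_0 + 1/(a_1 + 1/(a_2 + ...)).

Run the Euclidean algorithm on 323 and 341; the successive quotients are the partial quotients a_0, a_1, ... (each step inverts the fractional part left over by the previous one):
  323 = 0*341 + 323, so a_0 = 0.
  341 = 1*323 + 18, so a_1 = 1.
  323 = 17*18 + 17, so a_2 = 17.
  18 = 1*17 + 1, so a_3 = 1.
  17 = 17*1 + 0, so a_4 = 17.
The remainder reaches 0 after 5 divisions, so the expansion has 5 partial quotients, read off in order.

[0; 1, 17, 1, 17]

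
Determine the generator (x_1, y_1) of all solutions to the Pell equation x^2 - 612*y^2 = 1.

(x, y) = (2177, 88)

First expand sqrt(612) as a continued fraction. With x_i = (sqrt(612) + m_i)/d_i and (m_0, d_0) = (0, 1): a_0 = floor(sqrt(612)) = 24, since 24^2 = 576 <= 612 < 625 = 25^2.
Iterate m_{i+1} = d_i*a_i - m_i, d_{i+1} = (612 - m_{i+1}^2)/d_i, a_{i+1} = floor((a_0 + m_{i+1})/d_{i+1}):
  m_1 = 1*24 - 0 = 24, d_1 = (612 - 24^2)/1 = 36/1 = 36, a_1 = floor((24 + 24)/36) = 1.
  m_2 = 36*1 - 24 = 12, d_2 = (612 - 12^2)/36 = 468/36 = 13, a_2 = floor((24 + 12)/13) = 2.
  m_3 = 13*2 - 12 = 14, d_3 = (612 - 14^2)/13 = 416/13 = 32, a_3 = floor((24 + 14)/32) = 1.
  m_4 = 32*1 - 14 = 18, d_4 = (612 - 18^2)/32 = 288/32 = 9, a_4 = floor((24 + 18)/9) = 4.
  m_5 = 9*4 - 18 = 18, d_5 = (612 - 18^2)/9 = 288/9 = 32, a_5 = floor((24 + 18)/32) = 1.
  m_6 = 32*1 - 18 = 14, d_6 = (612 - 14^2)/32 = 416/32 = 13, a_6 = floor((24 + 14)/13) = 2.
  m_7 = 13*2 - 14 = 12, d_7 = (612 - 12^2)/13 = 468/13 = 36, a_7 = floor((24 + 12)/36) = 1.
  m_8 = 36*1 - 12 = 24, d_8 = (612 - 24^2)/36 = 36/36 = 1, a_8 = floor((24 + 24)/1) = 48.
  m_9 = 1*48 - 24 = 24, d_9 = (612 - 24^2)/1 = 36/1 = 36: (m_9, d_9) = (m_1, d_1) = (24, 36), so from here the quotients repeat a_1, ..., a_8; the period length is 8.
So sqrt(612) = [24; (1, 2, 1, 4, 1, 2, 1, 48)] with period length k = 8.
k is even, so the fundamental solution of x^2 - 612y^2 = 1 is (p_{k-1}, q_{k-1}) = (p_7, q_7); compute convergents through index 7.
Convergents (p_i = a_i*p_{i-1} + p_{i-2}, q_i = a_i*q_{i-1} + q_{i-2} with p_{-2}=0, p_{-1}=1, q_{-2}=1, q_{-1}=0):
  i=0: a_0=24, p_0 = 24*1 + 0 = 24, q_0 = 24*0 + 1 = 1.
  i=1: a_1=1, p_1 = 1*24 + 1 = 25, q_1 = 1*1 + 0 = 1.
  i=2: a_2=2, p_2 = 2*25 + 24 = 74, q_2 = 2*1 + 1 = 3.
  i=3: a_3=1, p_3 = 1*74 + 25 = 99, q_3 = 1*3 + 1 = 4.
  i=4: a_4=4, p_4 = 4*99 + 74 = 470, q_4 = 4*4 + 3 = 19.
  i=5: a_5=1, p_5 = 1*470 + 99 = 569, q_5 = 1*19 + 4 = 23.
  i=6: a_6=2, p_6 = 2*569 + 470 = 1608, q_6 = 2*23 + 19 = 65.
  i=7: a_7=1, p_7 = 1*1608 + 569 = 2177, q_7 = 1*65 + 23 = 88.
Check: 2177^2 - 612*88^2 = 4739329 - 4739328 = 1, so (x, y) = (2177, 88) solves the equation, and by the theorem it is the least positive solution.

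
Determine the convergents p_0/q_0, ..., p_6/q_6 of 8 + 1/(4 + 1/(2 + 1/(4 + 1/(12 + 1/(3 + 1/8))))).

Using the convergent recurrence p_i = a_i*p_{i-1} + p_{i-2}, q_i = a_i*q_{i-1} + q_{i-2} with p_{-2}=0, p_{-1}=1, q_{-2}=1, q_{-1}=0:
  i=0: a_0=8, p_0 = 8*1 + 0 = 8, q_0 = 8*0 + 1 = 1.
  i=1: a_1=4, p_1 = 4*8 + 1 = 33, q_1 = 4*1 + 0 = 4.
  i=2: a_2=2, p_2 = 2*33 + 8 = 74, q_2 = 2*4 + 1 = 9.
  i=3: a_3=4, p_3 = 4*74 + 33 = 329, q_3 = 4*9 + 4 = 40.
  i=4: a_4=12, p_4 = 12*329 + 74 = 4022, q_4 = 12*40 + 9 = 489.
  i=5: a_5=3, p_5 = 3*4022 + 329 = 12395, q_5 = 3*489 + 40 = 1507.
  i=6: a_6=8, p_6 = 8*12395 + 4022 = 103182, q_6 = 8*1507 + 489 = 12545.

8/1, 33/4, 74/9, 329/40, 4022/489, 12395/1507, 103182/12545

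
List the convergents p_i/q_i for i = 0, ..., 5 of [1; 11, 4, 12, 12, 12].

Using the convergent recurrence p_i = a_i*p_{i-1} + p_{i-2}, q_i = a_i*q_{i-1} + q_{i-2} with p_{-2}=0, p_{-1}=1, q_{-2}=1, q_{-1}=0:
  i=0: a_0=1, p_0 = 1*1 + 0 = 1, q_0 = 1*0 + 1 = 1.
  i=1: a_1=11, p_1 = 11*1 + 1 = 12, q_1 = 11*1 + 0 = 11.
  i=2: a_2=4, p_2 = 4*12 + 1 = 49, q_2 = 4*11 + 1 = 45.
  i=3: a_3=12, p_3 = 12*49 + 12 = 600, q_3 = 12*45 + 11 = 551.
  i=4: a_4=12, p_4 = 12*600 + 49 = 7249, q_4 = 12*551 + 45 = 6657.
  i=5: a_5=12, p_5 = 12*7249 + 600 = 87588, q_5 = 12*6657 + 551 = 80435.

1/1, 12/11, 49/45, 600/551, 7249/6657, 87588/80435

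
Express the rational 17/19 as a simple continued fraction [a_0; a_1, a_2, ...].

Run the Euclidean algorithm on 17 and 19; the successive quotients are the partial quotients a_0, a_1, ... (each step inverts the fractional part left over by the previous one):
  17 = 0*19 + 17, so a_0 = 0.
  19 = 1*17 + 2, so a_1 = 1.
  17 = 8*2 + 1, so a_2 = 8.
  2 = 2*1 + 0, so a_3 = 2.
The remainder reaches 0 after 4 divisions, so the expansion has 4 partial quotients, read off in order.

[0; 1, 8, 2]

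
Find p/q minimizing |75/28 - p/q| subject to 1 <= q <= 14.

Expand x = 75/28 as a continued fraction with the Euclidean algorithm:
  75 = 2*28 + 19, so a_0 = 2.
  28 = 1*19 + 9, so a_1 = 1.
  19 = 2*9 + 1, so a_2 = 2.
  9 = 9*1 + 0, so a_3 = 9.
so x = [2; 1, 2, 9].
Convergents (p_i = a_i*p_{i-1} + p_{i-2}, q_i = a_i*q_{i-1} + q_{i-2} with p_{-2}=0, p_{-1}=1, q_{-2}=1, q_{-1}=0), until the denominator exceeds 14:
  i=0: a_0=2, p_0 = 2*1 + 0 = 2, q_0 = 2*0 + 1 = 1.
  i=1: a_1=1, p_1 = 1*2 + 1 = 3, q_1 = 1*1 + 0 = 1.
  i=2: a_2=2, p_2 = 2*3 + 2 = 8, q_2 = 2*1 + 1 = 3.
  i=3: a_3=9, p_3 = 9*8 + 3 = 75, q_3 = 9*3 + 1 = 28.
q_3 = 28 > 14, so the last convergent with denominator <= 14 is p_2/q_2 = 8/3.
The closest fraction with denominator <= 14 is either p_2/q_2 or the intermediate fraction (k*p_2 + p_1)/(k*q_2 + q_1) with the largest k >= 1 whose denominator stays <= 14; these approach x as k grows, and every other convergent or intermediate fraction in range is farther away.
Largest k: floor((14 - q_1)/q_2) = floor((14 - 1)/3) = 4.
That gives (4*8 + 3)/(4*3 + 1) = 35/13.
Compare the errors: |x - 8/3| = |75*3 - 8*28|/(28*3) = 1/84, and |x - 35/13| = |75*13 - 35*28|/(28*13) = 5/364.
Cross-multiplying, 1*364 = 364 < 420 = 5*84, so 1/84 is smaller: the convergent 8/3 is closer to x than 35/13.

8/3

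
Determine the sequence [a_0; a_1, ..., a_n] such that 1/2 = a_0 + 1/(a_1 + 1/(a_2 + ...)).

[0; 2]

Run the Euclidean algorithm on 1 and 2; the successive quotients are the partial quotients a_0, a_1, ... (each step inverts the fractional part left over by the previous one):
  1 = 0*2 + 1, so a_0 = 0.
  2 = 2*1 + 0, so a_1 = 2.
The remainder reaches 0 after 2 divisions, so the expansion has 2 partial quotients, read off in order.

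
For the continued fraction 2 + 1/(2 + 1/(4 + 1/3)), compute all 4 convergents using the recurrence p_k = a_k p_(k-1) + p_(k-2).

2/1, 5/2, 22/9, 71/29

Using the convergent recurrence p_i = a_i*p_{i-1} + p_{i-2}, q_i = a_i*q_{i-1} + q_{i-2} with p_{-2}=0, p_{-1}=1, q_{-2}=1, q_{-1}=0:
  i=0: a_0=2, p_0 = 2*1 + 0 = 2, q_0 = 2*0 + 1 = 1.
  i=1: a_1=2, p_1 = 2*2 + 1 = 5, q_1 = 2*1 + 0 = 2.
  i=2: a_2=4, p_2 = 4*5 + 2 = 22, q_2 = 4*2 + 1 = 9.
  i=3: a_3=3, p_3 = 3*22 + 5 = 71, q_3 = 3*9 + 2 = 29.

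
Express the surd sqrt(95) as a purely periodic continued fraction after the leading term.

Write x_i = (sqrt(95) + m_i)/d_i with (m_0, d_0) = (0, 1). a_0 = floor(sqrt(95)) = 9, since 9^2 = 81 <= 95 < 100 = 10^2.
Iterate m_{i+1} = d_i*a_i - m_i, d_{i+1} = (95 - m_{i+1}^2)/d_i, a_{i+1} = floor((a_0 + m_{i+1})/d_{i+1}):
  m_1 = 1*9 - 0 = 9, d_1 = (95 - 9^2)/1 = 14/1 = 14, a_1 = floor((9 + 9)/14) = 1.
  m_2 = 14*1 - 9 = 5, d_2 = (95 - 5^2)/14 = 70/14 = 5, a_2 = floor((9 + 5)/5) = 2.
  m_3 = 5*2 - 5 = 5, d_3 = (95 - 5^2)/5 = 70/5 = 14, a_3 = floor((9 + 5)/14) = 1.
  m_4 = 14*1 - 5 = 9, d_4 = (95 - 9^2)/14 = 14/14 = 1, a_4 = floor((9 + 9)/1) = 18.
  m_5 = 1*18 - 9 = 9, d_5 = (95 - 9^2)/1 = 14/1 = 14: (m_5, d_5) = (m_1, d_1) = (9, 14), so from here the quotients repeat a_1, ..., a_4; the period length is 4.
Hence the expansion of sqrt(95) is a_0 = 9 followed by the repeating block 1, 2, 1, 18 (period 4).

[9; (1, 2, 1, 18)]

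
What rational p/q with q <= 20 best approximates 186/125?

Expand x = 186/125 as a continued fraction with the Euclidean algorithm:
  186 = 1*125 + 61, so a_0 = 1.
  125 = 2*61 + 3, so a_1 = 2.
  61 = 20*3 + 1, so a_2 = 20.
  3 = 3*1 + 0, so a_3 = 3.
so x = [1; 2, 20, 3].
Convergents (p_i = a_i*p_{i-1} + p_{i-2}, q_i = a_i*q_{i-1} + q_{i-2} with p_{-2}=0, p_{-1}=1, q_{-2}=1, q_{-1}=0), until the denominator exceeds 20:
  i=0: a_0=1, p_0 = 1*1 + 0 = 1, q_0 = 1*0 + 1 = 1.
  i=1: a_1=2, p_1 = 2*1 + 1 = 3, q_1 = 2*1 + 0 = 2.
  i=2: a_2=20, p_2 = 20*3 + 1 = 61, q_2 = 20*2 + 1 = 41.
q_2 = 41 > 20, so the last convergent with denominator <= 20 is p_1/q_1 = 3/2.
The closest fraction with denominator <= 20 is either p_1/q_1 or the intermediate fraction (k*p_1 + p_0)/(k*q_1 + q_0) with the largest k >= 1 whose denominator stays <= 20; these approach x as k grows, and every other convergent or intermediate fraction in range is farther away.
Largest k: floor((20 - q_0)/q_1) = floor((20 - 1)/2) = 9.
That gives (9*3 + 1)/(9*2 + 1) = 28/19.
Compare the errors: |x - 3/2| = |186*2 - 3*125|/(125*2) = 3/250, and |x - 28/19| = |186*19 - 28*125|/(125*19) = 34/2375.
Cross-multiplying, 3*2375 = 7125 < 8500 = 34*250, so 3/250 is smaller: the convergent 3/2 is closer to x than 28/19.

3/2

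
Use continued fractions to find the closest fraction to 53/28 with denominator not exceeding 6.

Expand x = 53/28 as a continued fraction with the Euclidean algorithm:
  53 = 1*28 + 25, so a_0 = 1.
  28 = 1*25 + 3, so a_1 = 1.
  25 = 8*3 + 1, so a_2 = 8.
  3 = 3*1 + 0, so a_3 = 3.
so x = [1; 1, 8, 3].
Convergents (p_i = a_i*p_{i-1} + p_{i-2}, q_i = a_i*q_{i-1} + q_{i-2} with p_{-2}=0, p_{-1}=1, q_{-2}=1, q_{-1}=0), until the denominator exceeds 6:
  i=0: a_0=1, p_0 = 1*1 + 0 = 1, q_0 = 1*0 + 1 = 1.
  i=1: a_1=1, p_1 = 1*1 + 1 = 2, q_1 = 1*1 + 0 = 1.
  i=2: a_2=8, p_2 = 8*2 + 1 = 17, q_2 = 8*1 + 1 = 9.
q_2 = 9 > 6, so the last convergent with denominator <= 6 is p_1/q_1 = 2/1.
The closest fraction with denominator <= 6 is either p_1/q_1 or the intermediate fraction (k*p_1 + p_0)/(k*q_1 + q_0) with the largest k >= 1 whose denominator stays <= 6; these approach x as k grows, and every other convergent or intermediate fraction in range is farther away.
Largest k: floor((6 - q_0)/q_1) = floor((6 - 1)/1) = 5.
That gives (5*2 + 1)/(5*1 + 1) = 11/6.
Compare the errors: |x - 2/1| = |53*1 - 2*28|/(28*1) = 3/28, and |x - 11/6| = |53*6 - 11*28|/(28*6) = 10/168.
Cross-multiplying, 10*28 = 280 < 504 = 3*168, so 10/168 is smaller: the intermediate fraction 11/6 is closer to x than 2/1.

11/6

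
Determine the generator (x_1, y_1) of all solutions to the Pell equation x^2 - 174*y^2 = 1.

(x, y) = (1451, 110)

First expand sqrt(174) as a continued fraction. With x_i = (sqrt(174) + m_i)/d_i and (m_0, d_0) = (0, 1): a_0 = floor(sqrt(174)) = 13, since 13^2 = 169 <= 174 < 196 = 14^2.
Iterate m_{i+1} = d_i*a_i - m_i, d_{i+1} = (174 - m_{i+1}^2)/d_i, a_{i+1} = floor((a_0 + m_{i+1})/d_{i+1}):
  m_1 = 1*13 - 0 = 13, d_1 = (174 - 13^2)/1 = 5/1 = 5, a_1 = floor((13 + 13)/5) = 5.
  m_2 = 5*5 - 13 = 12, d_2 = (174 - 12^2)/5 = 30/5 = 6, a_2 = floor((13 + 12)/6) = 4.
  m_3 = 6*4 - 12 = 12, d_3 = (174 - 12^2)/6 = 30/6 = 5, a_3 = floor((13 + 12)/5) = 5.
  m_4 = 5*5 - 12 = 13, d_4 = (174 - 13^2)/5 = 5/5 = 1, a_4 = floor((13 + 13)/1) = 26.
  m_5 = 1*26 - 13 = 13, d_5 = (174 - 13^2)/1 = 5/1 = 5: (m_5, d_5) = (m_1, d_1) = (13, 5), so from here the quotients repeat a_1, ..., a_4; the period length is 4.
So sqrt(174) = [13; (5, 4, 5, 26)] with period length k = 4.
k is even, so the fundamental solution of x^2 - 174y^2 = 1 is (p_{k-1}, q_{k-1}) = (p_3, q_3); compute convergents through index 3.
Convergents (p_i = a_i*p_{i-1} + p_{i-2}, q_i = a_i*q_{i-1} + q_{i-2} with p_{-2}=0, p_{-1}=1, q_{-2}=1, q_{-1}=0):
  i=0: a_0=13, p_0 = 13*1 + 0 = 13, q_0 = 13*0 + 1 = 1.
  i=1: a_1=5, p_1 = 5*13 + 1 = 66, q_1 = 5*1 + 0 = 5.
  i=2: a_2=4, p_2 = 4*66 + 13 = 277, q_2 = 4*5 + 1 = 21.
  i=3: a_3=5, p_3 = 5*277 + 66 = 1451, q_3 = 5*21 + 5 = 110.
Check: 1451^2 - 174*110^2 = 2105401 - 2105400 = 1, so (x, y) = (1451, 110) solves the equation, and by the theorem it is the least positive solution.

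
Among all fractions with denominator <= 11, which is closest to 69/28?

27/11

Expand x = 69/28 as a continued fraction with the Euclidean algorithm:
  69 = 2*28 + 13, so a_0 = 2.
  28 = 2*13 + 2, so a_1 = 2.
  13 = 6*2 + 1, so a_2 = 6.
  2 = 2*1 + 0, so a_3 = 2.
so x = [2; 2, 6, 2].
Convergents (p_i = a_i*p_{i-1} + p_{i-2}, q_i = a_i*q_{i-1} + q_{i-2} with p_{-2}=0, p_{-1}=1, q_{-2}=1, q_{-1}=0), until the denominator exceeds 11:
  i=0: a_0=2, p_0 = 2*1 + 0 = 2, q_0 = 2*0 + 1 = 1.
  i=1: a_1=2, p_1 = 2*2 + 1 = 5, q_1 = 2*1 + 0 = 2.
  i=2: a_2=6, p_2 = 6*5 + 2 = 32, q_2 = 6*2 + 1 = 13.
q_2 = 13 > 11, so the last convergent with denominator <= 11 is p_1/q_1 = 5/2.
The closest fraction with denominator <= 11 is either p_1/q_1 or the intermediate fraction (k*p_1 + p_0)/(k*q_1 + q_0) with the largest k >= 1 whose denominator stays <= 11; these approach x as k grows, and every other convergent or intermediate fraction in range is farther away.
Largest k: floor((11 - q_0)/q_1) = floor((11 - 1)/2) = 5.
That gives (5*5 + 2)/(5*2 + 1) = 27/11.
Compare the errors: |x - 5/2| = |69*2 - 5*28|/(28*2) = 2/56, and |x - 27/11| = |69*11 - 27*28|/(28*11) = 3/308.
Cross-multiplying, 3*56 = 168 < 616 = 2*308, so 3/308 is smaller: the intermediate fraction 27/11 is closer to x than 5/2.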